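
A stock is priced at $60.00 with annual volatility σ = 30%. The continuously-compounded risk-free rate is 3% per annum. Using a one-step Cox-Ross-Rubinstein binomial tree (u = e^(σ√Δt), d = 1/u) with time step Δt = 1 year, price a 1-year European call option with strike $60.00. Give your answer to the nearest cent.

CRR parameters: u = e^(σ√Δt) = e^(0.3·√1) = 1.3499, d = 1/u = 0.7408
Per-period rate: rΔt = 0.03·1 = 0.03, so R = e^0.03 = 1.0305
Risk-neutral probability p = (e^0.03 − 0.7408)/(1.3499 − 0.7408) = 0.2896/0.6090 = 0.4756
Terminal stock prices: S_u = 80.99, S_d = 44.45
Terminal payoffs (S − K): max(20.99, 0) = 20.99, max(-15.55, 0) = 0
Node 0 (S = 60): V_0 = e^(−0.03)·[0.4756·20.9915 + 0.5244·0.0000] = 9.6877

$9.69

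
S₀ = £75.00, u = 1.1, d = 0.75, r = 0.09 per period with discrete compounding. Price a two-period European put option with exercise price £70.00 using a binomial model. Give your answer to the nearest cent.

Risk-neutral probability p = (1 + 0.09 − 0.75)/(1.1 − 0.75) = 0.3400/0.3500 = 0.9714
Terminal stock prices: S_uu = 90.75, S_ud = 61.88, S_dd = 42.19
Terminal payoffs (K − S): max(-20.75, 0) = 0, max(8.125, 0) = 8.125, max(27.81, 0) = 27.81
Node u (S = 82.5): V_u = 1/1.09·[0.9714·0.0000 + 0.0286·8.1250] = 0.2130
Node d (S = 56.25): V_d = 1/1.09·[0.9714·8.1250 + 0.0286·27.8125] = 7.9702
Node 0 (S = 75): V_0 = 1/1.09·[0.9714·0.2130 + 0.0286·7.9702] = 0.3987

£0.40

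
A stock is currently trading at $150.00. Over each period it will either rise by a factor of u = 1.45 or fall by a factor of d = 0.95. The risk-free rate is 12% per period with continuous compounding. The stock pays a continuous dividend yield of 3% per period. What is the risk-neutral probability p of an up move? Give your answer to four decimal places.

p = 0.2883

Per-period risk-free factor R = e^0.12 = 1.1275; dividend-adjusted growth = e^(0.12−0.03) = 1.0942.
Risk-neutral probability p = (1.0942 − 0.95)/(1.45 − 0.95) = 0.1442/0.5000 = 0.2883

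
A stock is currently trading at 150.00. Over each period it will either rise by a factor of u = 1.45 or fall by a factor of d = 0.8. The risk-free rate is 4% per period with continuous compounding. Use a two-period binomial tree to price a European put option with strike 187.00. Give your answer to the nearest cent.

38.89

Risk-neutral probability p = (e^0.04 − 0.8)/(1.45 − 0.8) = 0.2408/0.6500 = 0.3705
Terminal stock prices: S_uu = 315.4, S_ud = 174, S_dd = 96
Terminal payoffs (K − S): max(-128.4, 0) = 0, max(13, 0) = 13, max(91, 0) = 91
Node u (S = 217.5): V_u = e^(−0.04)·[0.3705·0.0000 + 0.6295·13.0000] = 7.8629
Node d (S = 120): V_d = e^(−0.04)·[0.3705·13.0000 + 0.6295·91.0000] = 59.6676
Node 0 (S = 150): V_0 = e^(−0.04)·[0.3705·7.8629 + 0.6295·59.6676] = 38.8881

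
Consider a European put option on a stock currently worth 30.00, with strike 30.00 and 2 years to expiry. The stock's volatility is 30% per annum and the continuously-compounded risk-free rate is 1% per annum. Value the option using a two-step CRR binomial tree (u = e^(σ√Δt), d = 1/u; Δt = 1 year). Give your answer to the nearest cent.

4.13

CRR parameters: u = e^(σ√Δt) = e^(0.3·√1) = 1.3499, d = 1/u = 0.7408
Per-period rate: rΔt = 0.01·1 = 0.01, so R = e^0.01 = 1.0101
Risk-neutral probability p = (e^0.01 − 0.7408)/(1.3499 − 0.7408) = 0.2692/0.6090 = 0.4421
Terminal stock prices: S_uu = 54.66, S_ud = 30, S_dd = 16.46
Terminal payoffs (K − S): max(-24.66, 0) = 0, max(0, 0) = 0, max(13.54, 0) = 13.54
Node u (S = 40.5): V_u = e^(−0.01)·[0.4421·0.0000 + 0.5579·0.0000] = 0.0000
Node d (S = 22.22): V_d = e^(−0.01)·[0.4421·0.0000 + 0.5579·13.5357] = 7.4769
Node 0 (S = 30): V_0 = e^(−0.01)·[0.4421·0.0000 + 0.5579·7.4769] = 4.1302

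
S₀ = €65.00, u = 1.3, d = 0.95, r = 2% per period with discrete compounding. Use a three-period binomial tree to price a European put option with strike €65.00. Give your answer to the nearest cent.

Risk-neutral probability p = (1 + 0.02 − 0.95)/(1.3 − 0.95) = 0.0700/0.3500 = 0.2000
Terminal stock prices: S_uuu = 142.8, S_uud = 104.4, S_udd = 76.26, S_ddd = 55.73
Terminal payoffs (K − S): max(-77.81, 0) = 0, max(-39.36, 0) = 0, max(-11.26, 0) = 0, max(9.271, 0) = 9.271
Node uu (S = 109.9): V_uu = 1/1.02·[0.2000·0.0000 + 0.8000·0.0000] = 0.0000
Node ud (S = 80.27): V_ud = 1/1.02·[0.2000·0.0000 + 0.8000·0.0000] = 0.0000
Node dd (S = 58.66): V_dd = 1/1.02·[0.2000·0.0000 + 0.8000·9.2706] = 7.2711
Node u (S = 84.5): V_u = 1/1.02·[0.2000·0.0000 + 0.8000·0.0000] = 0.0000
Node d (S = 61.75): V_d = 1/1.02·[0.2000·0.0000 + 0.8000·7.2711] = 5.7028
Node 0 (S = 65): V_0 = 1/1.02·[0.2000·0.0000 + 0.8000·5.7028] = 4.4728

€4.47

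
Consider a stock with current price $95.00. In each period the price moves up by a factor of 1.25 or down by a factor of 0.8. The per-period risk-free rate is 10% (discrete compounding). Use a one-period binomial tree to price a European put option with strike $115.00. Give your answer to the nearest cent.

$11.82

Risk-neutral probability p = (1 + 0.1 − 0.8)/(1.25 − 0.8) = 0.3000/0.4500 = 0.6667
Terminal stock prices: S_u = 118.8, S_d = 76
Terminal payoffs (K − S): max(-3.75, 0) = 0, max(39, 0) = 39
Node 0 (S = 95): V_0 = 1/1.1·[0.6667·0.0000 + 0.3333·39.0000] = 11.8182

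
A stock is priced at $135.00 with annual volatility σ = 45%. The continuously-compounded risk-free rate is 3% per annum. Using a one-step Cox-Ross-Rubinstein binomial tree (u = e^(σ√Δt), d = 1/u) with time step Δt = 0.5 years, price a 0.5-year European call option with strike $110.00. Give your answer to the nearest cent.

CRR parameters: u = e^(σ√Δt) = e^(0.45·√0.5) = 1.3746, d = 1/u = 0.7275
Per-period rate: rΔt = 0.03·0.5 = 0.015, so R = e^0.015 = 1.0151
Risk-neutral probability p = (e^0.015 − 0.7275)/(1.3746 − 0.7275) = 0.2877/0.6472 = 0.4445
Terminal stock prices: S_u = 185.6, S_d = 98.21
Terminal payoffs (S − K): max(75.58, 0) = 75.58, max(-11.79, 0) = 0
Node 0 (S = 135): V_0 = e^(−0.015)·[0.4445·75.5775 + 0.5555·0.0000] = 33.0916

$33.09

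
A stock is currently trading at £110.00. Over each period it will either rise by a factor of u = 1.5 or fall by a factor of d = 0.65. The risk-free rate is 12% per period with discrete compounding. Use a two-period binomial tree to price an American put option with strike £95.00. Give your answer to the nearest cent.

£9.38

Risk-neutral probability p = (1 + 0.12 − 0.65)/(1.5 − 0.65) = 0.4700/0.8500 = 0.5529
Terminal stock prices: S_uu = 247.5, S_ud = 107.2, S_dd = 46.48
Terminal payoffs (K − S): max(-152.5, 0) = 0, max(-12.25, 0) = 0, max(48.52, 0) = 48.52
Node u (S = 165): continuation = 1/1.12·[0.5529·0.0000 + 0.4471·0.0000] = 0.0000; exercise value = 0.0000 ≤ continuation, so V_u = 0.0000
Node d (S = 71.5): continuation = 1/1.12·[0.5529·0.0000 + 0.4471·48.5250] = 19.3692; exercise value = 23.5000 > continuation, so V_d = 23.5000 (exercise)
Node 0 (S = 110): continuation = 1/1.12·[0.5529·0.0000 + 0.4471·23.5000] = 9.3803; exercise value = 0.0000 ≤ continuation, so V_0 = 9.3803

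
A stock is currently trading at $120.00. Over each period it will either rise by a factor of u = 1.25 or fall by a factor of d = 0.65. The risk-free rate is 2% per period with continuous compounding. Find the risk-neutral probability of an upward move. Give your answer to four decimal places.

Risk-neutral probability p = (e^0.02 − 0.65)/(1.25 − 0.65) = 0.3702/0.6000 = 0.6170

p = 0.6170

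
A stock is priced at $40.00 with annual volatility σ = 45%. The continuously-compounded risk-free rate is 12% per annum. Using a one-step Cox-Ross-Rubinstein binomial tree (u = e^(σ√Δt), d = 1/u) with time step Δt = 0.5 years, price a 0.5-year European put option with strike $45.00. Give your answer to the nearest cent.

CRR parameters: u = e^(σ√Δt) = e^(0.45·√0.5) = 1.3746, d = 1/u = 0.7275
Per-period rate: rΔt = 0.12·0.5 = 0.06, so R = e^0.06 = 1.0618
Risk-neutral probability p = (e^0.06 − 0.7275)/(1.3746 − 0.7275) = 0.3344/0.6472 = 0.5167
Terminal stock prices: S_u = 54.99, S_d = 29.1
Terminal payoffs (K − S): max(-9.986, 0) = 0, max(15.9, 0) = 15.9
Node 0 (S = 40): V_0 = e^(−0.06)·[0.5167·0.0000 + 0.4833·15.9017] = 7.2383

$7.24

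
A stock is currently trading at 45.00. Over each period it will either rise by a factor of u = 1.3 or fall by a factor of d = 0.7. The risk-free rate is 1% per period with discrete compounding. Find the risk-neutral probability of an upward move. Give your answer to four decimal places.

p = 0.5167

Risk-neutral probability p = (1 + 0.01 − 0.7)/(1.3 − 0.7) = 0.3100/0.6000 = 0.5167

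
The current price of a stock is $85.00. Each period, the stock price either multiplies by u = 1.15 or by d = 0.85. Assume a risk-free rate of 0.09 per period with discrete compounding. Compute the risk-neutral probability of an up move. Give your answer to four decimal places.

p = 0.8000

Risk-neutral probability p = (1 + 0.09 − 0.85)/(1.15 − 0.85) = 0.2400/0.3000 = 0.8000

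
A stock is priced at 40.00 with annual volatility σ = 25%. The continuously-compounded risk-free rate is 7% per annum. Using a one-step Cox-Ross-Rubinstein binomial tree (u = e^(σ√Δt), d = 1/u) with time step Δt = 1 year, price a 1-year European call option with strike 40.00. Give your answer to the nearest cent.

6.16

CRR parameters: u = e^(σ√Δt) = e^(0.25·√1) = 1.2840, d = 1/u = 0.7788
Per-period rate: rΔt = 0.07·1 = 0.07, so R = e^0.07 = 1.0725
Risk-neutral probability p = (e^0.07 − 0.7788)/(1.2840 − 0.7788) = 0.2937/0.5052 = 0.5813
Terminal stock prices: S_u = 51.36, S_d = 31.15
Terminal payoffs (S − K): max(11.36, 0) = 11.36, max(-8.848, 0) = 0
Node 0 (S = 40): V_0 = e^(−0.07)·[0.5813·11.3610 + 0.4187·0.0000] = 6.1581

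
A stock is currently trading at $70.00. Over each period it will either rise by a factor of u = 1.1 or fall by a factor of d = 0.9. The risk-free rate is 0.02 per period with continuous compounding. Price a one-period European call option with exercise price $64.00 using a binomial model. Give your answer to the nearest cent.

Risk-neutral probability p = (e^0.02 − 0.9)/(1.1 − 0.9) = 0.1202/0.2000 = 0.6010
Terminal stock prices: S_u = 77, S_d = 63
Terminal payoffs (S − K): max(13, 0) = 13, max(-1, 0) = 0
Node 0 (S = 70): V_0 = e^(−0.02)·[0.6010·13.0000 + 0.3990·0.0000] = 7.6584

$7.66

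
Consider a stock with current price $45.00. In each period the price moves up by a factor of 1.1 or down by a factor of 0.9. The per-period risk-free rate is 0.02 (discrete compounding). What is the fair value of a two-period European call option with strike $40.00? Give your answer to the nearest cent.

Risk-neutral probability p = (1 + 0.02 − 0.9)/(1.1 − 0.9) = 0.1200/0.2000 = 0.6000
Terminal stock prices: S_uu = 54.45, S_ud = 44.55, S_dd = 36.45
Terminal payoffs (S − K): max(14.45, 0) = 14.45, max(4.55, 0) = 4.55, max(-3.55, 0) = 0
Node u (S = 49.5): V_u = 1/1.02·[0.6000·14.4500 + 0.4000·4.5500] = 10.2843
Node d (S = 40.5): V_d = 1/1.02·[0.6000·4.5500 + 0.4000·0.0000] = 2.6765
Node 0 (S = 45): V_0 = 1/1.02·[0.6000·10.2843 + 0.4000·2.6765] = 7.0992

$7.10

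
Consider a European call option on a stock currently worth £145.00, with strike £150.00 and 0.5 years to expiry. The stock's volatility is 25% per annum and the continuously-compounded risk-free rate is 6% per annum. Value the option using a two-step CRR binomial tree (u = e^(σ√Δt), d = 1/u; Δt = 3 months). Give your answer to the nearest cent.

£9.83

CRR parameters: u = e^(σ√Δt) = e^(0.25·√0.25) = 1.1331, d = 1/u = 0.8825
Per-period rate: rΔt = 0.06·0.25 = 0.015, so R = e^0.015 = 1.0151
Risk-neutral probability p = (e^0.015 − 0.8825)/(1.1331 − 0.8825) = 0.1326/0.2507 = 0.5291
Terminal stock prices: S_uu = 186.2, S_ud = 145, S_dd = 112.9
Terminal payoffs (S − K): max(36.18, 0) = 36.18, max(-5, 0) = 0, max(-37.07, 0) = 0
Node u (S = 164.3): V_u = e^(−0.015)·[0.5291·36.1837 + 0.4709·0.0000] = 18.8593
Node d (S = 128): V_d = e^(−0.015)·[0.5291·0.0000 + 0.4709·0.0000] = 0.0000
Node 0 (S = 145): V_0 = e^(−0.015)·[0.5291·18.8593 + 0.4709·0.0000] = 9.8296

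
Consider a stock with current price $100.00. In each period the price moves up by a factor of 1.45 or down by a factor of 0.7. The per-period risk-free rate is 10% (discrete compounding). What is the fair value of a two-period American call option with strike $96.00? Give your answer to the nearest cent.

$29.12

Risk-neutral probability p = (1 + 0.1 − 0.7)/(1.45 − 0.7) = 0.4000/0.7500 = 0.5333
Terminal stock prices: S_uu = 210.2, S_ud = 101.5, S_dd = 49
Terminal payoffs (S − K): max(114.2, 0) = 114.2, max(5.5, 0) = 5.5, max(-47, 0) = 0
Node u (S = 145): continuation = 1/1.1·[0.5333·114.2500 + 0.4667·5.5000] = 57.7273; exercise value = 49.0000 ≤ continuation, so V_u = 57.7273
Node d (S = 70): continuation = 1/1.1·[0.5333·5.5000 + 0.4667·0.0000] = 2.6667; exercise value = 0.0000 ≤ continuation, so V_d = 2.6667
Node 0 (S = 100): continuation = 1/1.1·[0.5333·57.7273 + 0.4667·2.6667] = 29.1203; exercise value = 4.0000 ≤ continuation, so V_0 = 29.1203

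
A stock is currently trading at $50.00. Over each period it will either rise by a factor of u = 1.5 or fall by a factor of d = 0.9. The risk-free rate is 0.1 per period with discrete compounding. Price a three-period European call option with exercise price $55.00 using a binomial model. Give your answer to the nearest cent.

Risk-neutral probability p = (1 + 0.1 − 0.9)/(1.5 − 0.9) = 0.2000/0.6000 = 0.3333
Terminal stock prices: S_uuu = 168.8, S_uud = 101.2, S_udd = 60.75, S_ddd = 36.45
Terminal payoffs (S − K): max(113.8, 0) = 113.8, max(46.25, 0) = 46.25, max(5.75, 0) = 5.75, max(-18.55, 0) = 0
Node uu (S = 112.5): V_uu = 1/1.1·[0.3333·113.7500 + 0.6667·46.2500] = 62.5000
Node ud (S = 67.5): V_ud = 1/1.1·[0.3333·46.2500 + 0.6667·5.7500] = 17.5000
Node dd (S = 40.5): V_dd = 1/1.1·[0.3333·5.7500 + 0.6667·0.0000] = 1.7424
Node u (S = 75): V_u = 1/1.1·[0.3333·62.5000 + 0.6667·17.5000] = 29.5455
Node d (S = 45): V_d = 1/1.1·[0.3333·17.5000 + 0.6667·1.7424] = 6.3590
Node 0 (S = 50): V_0 = 1/1.1·[0.3333·29.5455 + 0.6667·6.3590] = 12.8071

$12.81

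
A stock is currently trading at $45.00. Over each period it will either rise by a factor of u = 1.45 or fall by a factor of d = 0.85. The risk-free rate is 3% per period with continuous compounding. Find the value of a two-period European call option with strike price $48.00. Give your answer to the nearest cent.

$6.93

Risk-neutral probability p = (e^0.03 − 0.85)/(1.45 − 0.85) = 0.1805/0.6000 = 0.3008
Terminal stock prices: S_uu = 94.61, S_ud = 55.46, S_dd = 32.51
Terminal payoffs (S − K): max(46.61, 0) = 46.61, max(7.462, 0) = 7.462, max(-15.49, 0) = 0
Node u (S = 65.25): V_u = e^(−0.03)·[0.3008·46.6125 + 0.6992·7.4625] = 18.6686
Node d (S = 38.25): V_d = e^(−0.03)·[0.3008·7.4625 + 0.6992·0.0000] = 2.1781
Node 0 (S = 45): V_0 = e^(−0.03)·[0.3008·18.6686 + 0.6992·2.1781] = 6.9268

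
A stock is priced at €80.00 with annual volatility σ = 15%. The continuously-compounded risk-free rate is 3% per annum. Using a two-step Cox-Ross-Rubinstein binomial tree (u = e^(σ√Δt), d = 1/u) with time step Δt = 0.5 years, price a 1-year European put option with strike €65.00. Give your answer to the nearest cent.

CRR parameters: u = e^(σ√Δt) = e^(0.15·√0.5) = 1.1119, d = 1/u = 0.8994
Per-period rate: rΔt = 0.03·0.5 = 0.015, so R = e^0.015 = 1.0151
Risk-neutral probability p = (e^0.015 − 0.8994)/(1.1119 − 0.8994) = 0.1157/0.2125 = 0.5446
Terminal stock prices: S_uu = 98.9, S_ud = 80, S_dd = 64.71
Terminal payoffs (K − S): max(-33.9, 0) = 0, max(-15, 0) = 0, max(0.2914, 0) = 0.2914
Node u (S = 88.95): V_u = e^(−0.015)·[0.5446·0.0000 + 0.4554·0.0000] = 0.0000
Node d (S = 71.95): V_d = e^(−0.015)·[0.5446·0.0000 + 0.4554·0.2914] = 0.1307
Node 0 (S = 80): V_0 = e^(−0.015)·[0.5446·0.0000 + 0.4554·0.1307] = 0.0586

€0.06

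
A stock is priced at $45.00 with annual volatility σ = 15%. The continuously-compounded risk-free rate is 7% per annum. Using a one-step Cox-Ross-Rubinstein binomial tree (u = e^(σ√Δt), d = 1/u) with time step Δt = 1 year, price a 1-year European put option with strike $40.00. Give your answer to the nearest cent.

$0.35

CRR parameters: u = e^(σ√Δt) = e^(0.15·√1) = 1.1618, d = 1/u = 0.8607
Per-period rate: rΔt = 0.07·1 = 0.07, so R = e^0.07 = 1.0725
Risk-neutral probability p = (e^0.07 − 0.8607)/(1.1618 − 0.8607) = 0.2118/0.3011 = 0.7034
Terminal stock prices: S_u = 52.28, S_d = 38.73
Terminal payoffs (K − S): max(-12.28, 0) = 0, max(1.268, 0) = 1.268
Node 0 (S = 45): V_0 = e^(−0.07)·[0.7034·0.0000 + 0.2966·1.2681] = 0.3507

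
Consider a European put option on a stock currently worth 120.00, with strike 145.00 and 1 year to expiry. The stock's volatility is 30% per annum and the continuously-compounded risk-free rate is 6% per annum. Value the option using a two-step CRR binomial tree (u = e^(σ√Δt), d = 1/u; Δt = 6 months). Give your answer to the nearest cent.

26.28

CRR parameters: u = e^(σ√Δt) = e^(0.3·√0.5) = 1.2363, d = 1/u = 0.8089
Per-period rate: rΔt = 0.06·0.5 = 0.03, so R = e^0.03 = 1.0305
Risk-neutral probability p = (e^0.03 − 0.8089)/(1.2363 − 0.8089) = 0.2216/0.4275 = 0.5184
Terminal stock prices: S_uu = 183.4, S_ud = 120, S_dd = 78.51
Terminal payoffs (K − S): max(-38.42, 0) = 0, max(25, 0) = 25, max(66.49, 0) = 66.49
Node u (S = 148.4): V_u = e^(−0.03)·[0.5184·0.0000 + 0.4816·25.0000] = 11.6839
Node d (S = 97.06): V_d = e^(−0.03)·[0.5184·25.0000 + 0.4816·66.4899] = 43.6517
Node 0 (S = 120): V_0 = e^(−0.03)·[0.5184·11.6839 + 0.4816·43.6517] = 26.2789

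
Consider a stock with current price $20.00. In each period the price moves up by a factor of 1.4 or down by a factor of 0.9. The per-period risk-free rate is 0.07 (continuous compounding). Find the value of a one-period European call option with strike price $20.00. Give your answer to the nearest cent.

Risk-neutral probability p = (e^0.07 − 0.9)/(1.4 − 0.9) = 0.1725/0.5000 = 0.3450
Terminal stock prices: S_u = 28, S_d = 18
Terminal payoffs (S − K): max(8, 0) = 8, max(-2, 0) = 0
Node 0 (S = 20): V_0 = e^(−0.07)·[0.3450·8.0000 + 0.6550·0.0000] = 2.5735

$2.57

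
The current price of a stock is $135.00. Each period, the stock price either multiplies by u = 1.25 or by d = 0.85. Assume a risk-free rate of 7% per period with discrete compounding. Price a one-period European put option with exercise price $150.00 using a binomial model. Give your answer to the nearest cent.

$14.82

Risk-neutral probability p = (1 + 0.07 − 0.85)/(1.25 − 0.85) = 0.2200/0.4000 = 0.5500
Terminal stock prices: S_u = 168.8, S_d = 114.8
Terminal payoffs (K − S): max(-18.75, 0) = 0, max(35.25, 0) = 35.25
Node 0 (S = 135): V_0 = 1/1.07·[0.5500·0.0000 + 0.4500·35.2500] = 14.8248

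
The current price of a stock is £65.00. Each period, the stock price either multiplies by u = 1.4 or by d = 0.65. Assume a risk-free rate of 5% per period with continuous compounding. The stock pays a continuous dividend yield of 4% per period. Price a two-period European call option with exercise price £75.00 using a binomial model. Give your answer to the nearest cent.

£10.93

Per-period risk-free factor R = e^0.05 = 1.0513; dividend-adjusted growth = e^(0.05−0.04) = 1.0101.
Risk-neutral probability p = (1.0101 − 0.65)/(1.4 − 0.65) = 0.3601/0.7500 = 0.4801
Terminal stock prices: S_uu = 127.4, S_ud = 59.15, S_dd = 27.46
Terminal payoffs (S − K): max(52.4, 0) = 52.4, max(-15.85, 0) = 0, max(-47.54, 0) = 0
Node u (S = 91): V_u = e^(−0.05)·[0.4801·52.4000 + 0.5199·0.0000] = 23.9287
Node d (S = 42.25): V_d = e^(−0.05)·[0.4801·0.0000 + 0.5199·0.0000] = 0.0000
Node 0 (S = 65): V_0 = e^(−0.05)·[0.4801·23.9287 + 0.5199·0.0000] = 10.9271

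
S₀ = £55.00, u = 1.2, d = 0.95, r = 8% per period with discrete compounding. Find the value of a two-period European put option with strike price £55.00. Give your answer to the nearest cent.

Risk-neutral probability p = (1 + 0.08 − 0.95)/(1.2 − 0.95) = 0.1300/0.2500 = 0.5200
Terminal stock prices: S_uu = 79.2, S_ud = 62.7, S_dd = 49.64
Terminal payoffs (K − S): max(-24.2, 0) = 0, max(-7.7, 0) = 0, max(5.363, 0) = 5.363
Node u (S = 66): V_u = 1/1.08·[0.5200·0.0000 + 0.4800·0.0000] = 0.0000
Node d (S = 52.25): V_d = 1/1.08·[0.5200·0.0000 + 0.4800·5.3625] = 2.3833
Node 0 (S = 55): V_0 = 1/1.08·[0.5200·0.0000 + 0.4800·2.3833] = 1.0593

£1.06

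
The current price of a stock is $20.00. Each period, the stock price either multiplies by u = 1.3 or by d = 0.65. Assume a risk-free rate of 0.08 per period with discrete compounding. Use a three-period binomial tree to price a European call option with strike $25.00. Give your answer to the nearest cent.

Risk-neutral probability p = (1 + 0.08 − 0.65)/(1.3 − 0.65) = 0.4300/0.6500 = 0.6615
Terminal stock prices: S_uuu = 43.94, S_uud = 21.97, S_udd = 10.99, S_ddd = 5.492
Terminal payoffs (S − K): max(18.94, 0) = 18.94, max(-3.03, 0) = 0, max(-14.01, 0) = 0, max(-19.51, 0) = 0
Node uu (S = 33.8): V_uu = 1/1.08·[0.6615·18.9400 + 0.3385·0.0000] = 11.6014
Node ud (S = 16.9): V_ud = 1/1.08·[0.6615·0.0000 + 0.3385·0.0000] = 0.0000
Node dd (S = 8.45): V_dd = 1/1.08·[0.6615·0.0000 + 0.3385·0.0000] = 0.0000
Node u (S = 26): V_u = 1/1.08·[0.6615·11.6014 + 0.3385·0.0000] = 7.1063
Node d (S = 13): V_d = 1/1.08·[0.6615·0.0000 + 0.3385·0.0000] = 0.0000
Node 0 (S = 20): V_0 = 1/1.08·[0.6615·7.1063 + 0.3385·0.0000] = 4.3529

$4.35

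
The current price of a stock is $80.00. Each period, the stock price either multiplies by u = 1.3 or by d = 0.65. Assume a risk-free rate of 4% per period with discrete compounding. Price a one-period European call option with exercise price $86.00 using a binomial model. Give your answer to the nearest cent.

Risk-neutral probability p = (1 + 0.04 − 0.65)/(1.3 − 0.65) = 0.3900/0.6500 = 0.6000
Terminal stock prices: S_u = 104, S_d = 52
Terminal payoffs (S − K): max(18, 0) = 18, max(-34, 0) = 0
Node 0 (S = 80): V_0 = 1/1.04·[0.6000·18.0000 + 0.4000·0.0000] = 10.3846

$10.38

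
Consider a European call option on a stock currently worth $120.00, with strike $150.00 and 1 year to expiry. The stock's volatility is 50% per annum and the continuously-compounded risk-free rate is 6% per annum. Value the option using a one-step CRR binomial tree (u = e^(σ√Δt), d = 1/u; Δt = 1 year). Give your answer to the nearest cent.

CRR parameters: u = e^(σ√Δt) = e^(0.5·√1) = 1.6487, d = 1/u = 0.6065
Per-period rate: rΔt = 0.06·1 = 0.06, so R = e^0.06 = 1.0618
Risk-neutral probability p = (e^0.06 − 0.6065)/(1.6487 − 0.6065) = 0.4553/1.0422 = 0.4369
Terminal stock prices: S_u = 197.8, S_d = 72.78
Terminal payoffs (S − K): max(47.85, 0) = 47.85, max(-77.22, 0) = 0
Node 0 (S = 120): V_0 = e^(−0.06)·[0.4369·47.8466 + 0.5631·0.0000] = 19.6856

$19.69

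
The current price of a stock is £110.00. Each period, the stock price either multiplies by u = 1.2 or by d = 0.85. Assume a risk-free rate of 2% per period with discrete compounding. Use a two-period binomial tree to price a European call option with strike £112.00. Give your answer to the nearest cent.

Risk-neutral probability p = (1 + 0.02 − 0.85)/(1.2 − 0.85) = 0.1700/0.3500 = 0.4857
Terminal stock prices: S_uu = 158.4, S_ud = 112.2, S_dd = 79.47
Terminal payoffs (S − K): max(46.4, 0) = 46.4, max(0.2, 0) = 0.2, max(-32.53, 0) = 0
Node u (S = 132): V_u = 1/1.02·[0.4857·46.4000 + 0.5143·0.2000] = 22.1961
Node d (S = 93.5): V_d = 1/1.02·[0.4857·0.2000 + 0.5143·0.0000] = 0.0952
Node 0 (S = 110): V_0 = 1/1.02·[0.4857·22.1961 + 0.5143·0.0952] = 10.6176

£10.62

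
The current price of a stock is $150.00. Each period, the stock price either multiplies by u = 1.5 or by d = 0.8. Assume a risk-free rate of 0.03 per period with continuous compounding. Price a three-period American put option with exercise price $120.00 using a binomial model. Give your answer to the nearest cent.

$11.92

Risk-neutral probability p = (e^0.03 − 0.8)/(1.5 − 0.8) = 0.2305/0.7000 = 0.3292
Terminal stock prices: S_uuu = 506.2, S_uud = 270, S_udd = 144, S_ddd = 76.8
Terminal payoffs (K − S): max(-386.2, 0) = 0, max(-150, 0) = 0, max(-24, 0) = 0, max(43.2, 0) = 43.2
Node uu (S = 337.5): continuation = e^(−0.03)·[0.3292·0.0000 + 0.6708·0.0000] = 0.0000; exercise value = 0.0000 ≤ continuation, so V_uu = 0.0000
Node ud (S = 180): continuation = e^(−0.03)·[0.3292·0.0000 + 0.6708·0.0000] = 0.0000; exercise value = 0.0000 ≤ continuation, so V_ud = 0.0000
Node dd (S = 96): continuation = e^(−0.03)·[0.3292·0.0000 + 0.6708·43.2000] = 28.1212; exercise value = 24.0000 ≤ continuation, so V_dd = 28.1212
Node u (S = 225): continuation = e^(−0.03)·[0.3292·0.0000 + 0.6708·0.0000] = 0.0000; exercise value = 0.0000 ≤ continuation, so V_u = 0.0000
Node d (S = 120): continuation = e^(−0.03)·[0.3292·0.0000 + 0.6708·28.1212] = 18.3057; exercise value = 0.0000 ≤ continuation, so V_d = 18.3057
Node 0 (S = 150): continuation = e^(−0.03)·[0.3292·0.0000 + 0.6708·18.3057] = 11.9162; exercise value = 0.0000 ≤ continuation, so V_0 = 11.9162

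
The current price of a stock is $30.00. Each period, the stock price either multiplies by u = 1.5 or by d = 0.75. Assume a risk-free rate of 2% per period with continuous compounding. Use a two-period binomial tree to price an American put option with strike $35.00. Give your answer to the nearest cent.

Risk-neutral probability p = (e^0.02 − 0.75)/(1.5 − 0.75) = 0.2702/0.7500 = 0.3603
Terminal stock prices: S_uu = 67.5, S_ud = 33.75, S_dd = 16.88
Terminal payoffs (K − S): max(-32.5, 0) = 0, max(1.25, 0) = 1.25, max(18.12, 0) = 18.12
Node u (S = 45): continuation = e^(−0.02)·[0.3603·0.0000 + 0.6397·1.2500] = 0.7838; exercise value = 0.0000 ≤ continuation, so V_u = 0.7838
Node d (S = 22.5): continuation = e^(−0.02)·[0.3603·1.2500 + 0.6397·18.1250] = 11.8070; exercise value = 12.5000 > continuation, so V_d = 12.5000 (exercise)
Node 0 (S = 30): continuation = e^(−0.02)·[0.3603·0.7838 + 0.6397·12.5000] = 8.1151; exercise value = 5.0000 ≤ continuation, so V_0 = 8.1151

$8.12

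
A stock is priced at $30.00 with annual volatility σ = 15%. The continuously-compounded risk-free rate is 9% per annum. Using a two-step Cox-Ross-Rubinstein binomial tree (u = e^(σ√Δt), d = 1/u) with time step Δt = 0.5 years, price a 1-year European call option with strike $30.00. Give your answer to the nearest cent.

CRR parameters: u = e^(σ√Δt) = e^(0.15·√0.5) = 1.1119, d = 1/u = 0.8994
Per-period rate: rΔt = 0.09·0.5 = 0.045, so R = e^0.045 = 1.0460
Risk-neutral probability p = (e^0.045 − 0.8994)/(1.1119 − 0.8994) = 0.1467/0.2125 = 0.6901
Terminal stock prices: S_uu = 37.09, S_ud = 30, S_dd = 24.27
Terminal payoffs (S − K): max(7.089, 0) = 7.089, max(0, 0) = 0, max(-5.734, 0) = 0
Node u (S = 33.36): V_u = e^(−0.045)·[0.6901·7.0893 + 0.3099·0.0000] = 4.6769
Node d (S = 26.98): V_d = e^(−0.045)·[0.6901·0.0000 + 0.3099·0.0000] = 0.0000
Node 0 (S = 30): V_0 = e^(−0.045)·[0.6901·4.6769 + 0.3099·0.0000] = 3.0854

$3.09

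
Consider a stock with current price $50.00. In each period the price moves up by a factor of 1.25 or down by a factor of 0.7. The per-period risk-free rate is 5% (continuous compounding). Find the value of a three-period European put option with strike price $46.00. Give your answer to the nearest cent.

Risk-neutral probability p = (e^0.05 − 0.7)/(1.25 − 0.7) = 0.3513/0.5500 = 0.6387
Terminal stock prices: S_uuu = 97.66, S_uud = 54.69, S_udd = 30.62, S_ddd = 17.15
Terminal payoffs (K − S): max(-51.66, 0) = 0, max(-8.688, 0) = 0, max(15.38, 0) = 15.38, max(28.85, 0) = 28.85
Node uu (S = 78.12): V_uu = e^(−0.05)·[0.6387·0.0000 + 0.3613·0.0000] = 0.0000
Node ud (S = 43.75): V_ud = e^(−0.05)·[0.6387·0.0000 + 0.3613·15.3750] = 5.2844
Node dd (S = 24.5): V_dd = e^(−0.05)·[0.6387·15.3750 + 0.3613·28.8500] = 19.2566
Node u (S = 62.5): V_u = e^(−0.05)·[0.6387·0.0000 + 0.3613·5.2844] = 1.8163
Node d (S = 35): V_d = e^(−0.05)·[0.6387·5.2844 + 0.3613·19.2566] = 9.8290
Node 0 (S = 50): V_0 = e^(−0.05)·[0.6387·1.8163 + 0.3613·9.8290] = 4.4817

$4.48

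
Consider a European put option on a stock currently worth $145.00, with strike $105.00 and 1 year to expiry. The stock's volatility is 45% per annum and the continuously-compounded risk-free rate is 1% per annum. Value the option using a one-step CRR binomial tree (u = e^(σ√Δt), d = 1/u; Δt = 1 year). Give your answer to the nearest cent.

CRR parameters: u = e^(σ√Δt) = e^(0.45·√1) = 1.5683, d = 1/u = 0.6376
Per-period rate: rΔt = 0.01·1 = 0.01, so R = e^0.01 = 1.0101
Risk-neutral probability p = (e^0.01 − 0.6376)/(1.5683 − 0.6376) = 0.3724/0.9307 = 0.4002
Terminal stock prices: S_u = 227.4, S_d = 92.46
Terminal payoffs (K − S): max(-122.4, 0) = 0, max(12.54, 0) = 12.54
Node 0 (S = 145): V_0 = e^(−0.01)·[0.4002·0.0000 + 0.5998·12.5439] = 7.4495

$7.45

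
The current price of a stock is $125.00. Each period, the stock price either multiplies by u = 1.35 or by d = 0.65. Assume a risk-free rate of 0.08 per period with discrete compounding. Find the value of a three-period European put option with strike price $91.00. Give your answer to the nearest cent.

$6.87

Risk-neutral probability p = (1 + 0.08 − 0.65)/(1.35 − 0.65) = 0.4300/0.7000 = 0.6143
Terminal stock prices: S_uuu = 307.5, S_uud = 148.1, S_udd = 71.3, S_ddd = 34.33
Terminal payoffs (K − S): max(-216.5, 0) = 0, max(-57.08, 0) = 0, max(19.7, 0) = 19.7, max(56.67, 0) = 56.67
Node uu (S = 227.8): V_uu = 1/1.08·[0.6143·0.0000 + 0.3857·0.0000] = 0.0000
Node ud (S = 109.7): V_ud = 1/1.08·[0.6143·0.0000 + 0.3857·19.7031] = 7.0368
Node dd (S = 52.81): V_dd = 1/1.08·[0.6143·19.7031 + 0.3857·56.6719] = 31.4468
Node u (S = 168.8): V_u = 1/1.08·[0.6143·0.0000 + 0.3857·7.0368] = 2.5132
Node d (S = 81.25): V_d = 1/1.08·[0.6143·7.0368 + 0.3857·31.4468] = 15.2334
Node 0 (S = 125): V_0 = 1/1.08·[0.6143·2.5132 + 0.3857·15.2334] = 6.8699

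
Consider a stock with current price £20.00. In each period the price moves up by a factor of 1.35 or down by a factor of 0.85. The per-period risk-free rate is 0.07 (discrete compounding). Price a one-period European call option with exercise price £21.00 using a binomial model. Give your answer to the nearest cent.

Risk-neutral probability p = (1 + 0.07 − 0.85)/(1.35 − 0.85) = 0.2200/0.5000 = 0.4400
Terminal stock prices: S_u = 27, S_d = 17
Terminal payoffs (S − K): max(6, 0) = 6, max(-4, 0) = 0
Node 0 (S = 20): V_0 = 1/1.07·[0.4400·6.0000 + 0.5600·0.0000] = 2.4673

£2.47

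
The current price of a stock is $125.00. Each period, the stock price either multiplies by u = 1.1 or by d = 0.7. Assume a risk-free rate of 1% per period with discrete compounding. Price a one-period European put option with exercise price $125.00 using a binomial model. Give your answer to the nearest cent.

$8.35

Risk-neutral probability p = (1 + 0.01 − 0.7)/(1.1 − 0.7) = 0.3100/0.4000 = 0.7750
Terminal stock prices: S_u = 137.5, S_d = 87.5
Terminal payoffs (K − S): max(-12.5, 0) = 0, max(37.5, 0) = 37.5
Node 0 (S = 125): V_0 = 1/1.01·[0.7750·0.0000 + 0.2250·37.5000] = 8.3540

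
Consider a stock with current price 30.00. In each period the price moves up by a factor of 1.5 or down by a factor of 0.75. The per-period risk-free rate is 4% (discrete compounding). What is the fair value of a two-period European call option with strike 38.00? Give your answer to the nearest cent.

Risk-neutral probability p = (1 + 0.04 − 0.75)/(1.5 − 0.75) = 0.2900/0.7500 = 0.3867
Terminal stock prices: S_uu = 67.5, S_ud = 33.75, S_dd = 16.88
Terminal payoffs (S − K): max(29.5, 0) = 29.5, max(-4.25, 0) = 0, max(-21.12, 0) = 0
Node u (S = 45): V_u = 1/1.04·[0.3867·29.5000 + 0.6133·0.0000] = 10.9679
Node d (S = 22.5): V_d = 1/1.04·[0.3867·0.0000 + 0.6133·0.0000] = 0.0000
Node 0 (S = 30): V_0 = 1/1.04·[0.3867·10.9679 + 0.6133·0.0000] = 4.0778

4.08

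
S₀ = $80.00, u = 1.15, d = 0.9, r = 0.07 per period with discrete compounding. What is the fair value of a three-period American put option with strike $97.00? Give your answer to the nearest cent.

Risk-neutral probability p = (1 + 0.07 − 0.9)/(1.15 − 0.9) = 0.1700/0.2500 = 0.6800
Terminal stock prices: S_uuu = 121.7, S_uud = 95.22, S_udd = 74.52, S_ddd = 58.32
Terminal payoffs (K − S): max(-24.67, 0) = 0, max(1.78, 0) = 1.78, max(22.48, 0) = 22.48, max(38.68, 0) = 38.68
Node uu (S = 105.8): continuation = 1/1.07·[0.6800·0.0000 + 0.3200·1.7800] = 0.5323; exercise value = 0.0000 ≤ continuation, so V_uu = 0.5323
Node ud (S = 82.8): continuation = 1/1.07·[0.6800·1.7800 + 0.3200·22.4800] = 7.8542; exercise value = 14.2000 > continuation, so V_ud = 14.2000 (exercise)
Node dd (S = 64.8): continuation = 1/1.07·[0.6800·22.4800 + 0.3200·38.6800] = 25.8542; exercise value = 32.2000 > continuation, so V_dd = 32.2000 (exercise)
Node u (S = 92): continuation = 1/1.07·[0.6800·0.5323 + 0.3200·14.2000] = 4.5850; exercise value = 5.0000 > continuation, so V_u = 5.0000 (exercise)
Node d (S = 72): continuation = 1/1.07·[0.6800·14.2000 + 0.3200·32.2000] = 18.6542; exercise value = 25.0000 > continuation, so V_d = 25.0000 (exercise)
Node 0 (S = 80): continuation = 1/1.07·[0.6800·5.0000 + 0.3200·25.0000] = 10.6542; exercise value = 17.0000 > continuation, so V_0 = 17.0000 (exercise)

$17.00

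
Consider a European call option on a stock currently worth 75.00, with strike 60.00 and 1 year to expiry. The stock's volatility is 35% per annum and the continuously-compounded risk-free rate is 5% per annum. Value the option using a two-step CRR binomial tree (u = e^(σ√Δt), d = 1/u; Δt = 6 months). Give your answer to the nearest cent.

CRR parameters: u = e^(σ√Δt) = e^(0.35·√0.5) = 1.2808, d = 1/u = 0.7808
Per-period rate: rΔt = 0.05·0.5 = 0.025, so R = e^0.025 = 1.0253
Risk-neutral probability p = (e^0.025 − 0.7808)/(1.2808 − 0.7808) = 0.2446/0.5000 = 0.4891
Terminal stock prices: S_uu = 123, S_ud = 75, S_dd = 45.72
Terminal payoffs (S − K): max(63.03, 0) = 63.03, max(15, 0) = 15, max(-14.28, 0) = 0
Node u (S = 96.06): V_u = e^(−0.025)·[0.4891·63.0343 + 0.5109·15.0000] = 37.5416
Node d (S = 58.56): V_d = e^(−0.025)·[0.4891·15.0000 + 0.5109·0.0000] = 7.1549
Node 0 (S = 75): V_0 = e^(−0.025)·[0.4891·37.5416 + 0.5109·7.1549] = 21.4725

21.47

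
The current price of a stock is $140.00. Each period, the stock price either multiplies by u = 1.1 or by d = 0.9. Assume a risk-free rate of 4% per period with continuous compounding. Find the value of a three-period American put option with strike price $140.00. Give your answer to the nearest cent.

Risk-neutral probability p = (e^0.04 − 0.9)/(1.1 − 0.9) = 0.1408/0.2000 = 0.7041
Terminal stock prices: S_uuu = 186.3, S_uud = 152.5, S_udd = 124.7, S_ddd = 102.1
Terminal payoffs (K − S): max(-46.34, 0) = 0, max(-12.46, 0) = 0, max(15.26, 0) = 15.26, max(37.94, 0) = 37.94
Node uu (S = 169.4): continuation = e^(−0.04)·[0.7041·0.0000 + 0.2959·0.0000] = 0.0000; exercise value = 0.0000 ≤ continuation, so V_uu = 0.0000
Node ud (S = 138.6): continuation = e^(−0.04)·[0.7041·0.0000 + 0.2959·15.2600] = 4.3391; exercise value = 1.4000 ≤ continuation, so V_ud = 4.3391
Node dd (S = 113.4): continuation = e^(−0.04)·[0.7041·15.2600 + 0.2959·37.9400] = 21.1105; exercise value = 26.6000 > continuation, so V_dd = 26.6000 (exercise)
Node u (S = 154): continuation = e^(−0.04)·[0.7041·0.0000 + 0.2959·4.3391] = 1.2338; exercise value = 0.0000 ≤ continuation, so V_u = 1.2338
Node d (S = 126): continuation = e^(−0.04)·[0.7041·4.3391 + 0.2959·26.6000] = 10.4986; exercise value = 14.0000 > continuation, so V_d = 14.0000 (exercise)
Node 0 (S = 140): continuation = e^(−0.04)·[0.7041·1.2338 + 0.2959·14.0000] = 4.8154; exercise value = 0.0000 ≤ continuation, so V_0 = 4.8154

$4.82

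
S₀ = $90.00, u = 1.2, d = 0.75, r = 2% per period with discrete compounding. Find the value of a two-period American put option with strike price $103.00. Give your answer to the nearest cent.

Risk-neutral probability p = (1 + 0.02 − 0.75)/(1.2 − 0.75) = 0.2700/0.4500 = 0.6000
Terminal stock prices: S_uu = 129.6, S_ud = 81, S_dd = 50.62
Terminal payoffs (K − S): max(-26.6, 0) = 0, max(22, 0) = 22, max(52.38, 0) = 52.38
Node u (S = 108): continuation = 1/1.02·[0.6000·0.0000 + 0.4000·22.0000] = 8.6275; exercise value = 0.0000 ≤ continuation, so V_u = 8.6275
Node d (S = 67.5): continuation = 1/1.02·[0.6000·22.0000 + 0.4000·52.3750] = 33.4804; exercise value = 35.5000 > continuation, so V_d = 35.5000 (exercise)
Node 0 (S = 90): continuation = 1/1.02·[0.6000·8.6275 + 0.4000·35.5000] = 18.9965; exercise value = 13.0000 ≤ continuation, so V_0 = 18.9965

$19.00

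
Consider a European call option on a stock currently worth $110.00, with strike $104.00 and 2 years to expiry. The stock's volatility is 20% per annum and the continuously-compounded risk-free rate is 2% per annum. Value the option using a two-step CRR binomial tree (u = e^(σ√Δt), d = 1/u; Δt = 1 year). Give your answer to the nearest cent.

CRR parameters: u = e^(σ√Δt) = e^(0.2·√1) = 1.2214, d = 1/u = 0.8187
Per-period rate: rΔt = 0.02·1 = 0.02, so R = e^0.02 = 1.0202
Risk-neutral probability p = (e^0.02 − 0.8187)/(1.2214 − 0.8187) = 0.2015/0.4027 = 0.5003
Terminal stock prices: S_uu = 164.1, S_ud = 110, S_dd = 73.74
Terminal payoffs (S − K): max(60.1, 0) = 60.1, max(6, 0) = 6, max(-30.26, 0) = 0
Node u (S = 134.4): V_u = e^(−0.02)·[0.5003·60.1007 + 0.4997·6.0000] = 32.4136
Node d (S = 90.06): V_d = e^(−0.02)·[0.5003·6.0000 + 0.4997·0.0000] = 2.9426
Node 0 (S = 110): V_0 = e^(−0.02)·[0.5003·32.4136 + 0.4997·2.9426] = 17.3377

$17.34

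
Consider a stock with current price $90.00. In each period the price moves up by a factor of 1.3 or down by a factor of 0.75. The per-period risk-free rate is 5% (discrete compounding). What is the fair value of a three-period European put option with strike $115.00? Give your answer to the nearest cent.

$20.94

Risk-neutral probability p = (1 + 0.05 − 0.75)/(1.3 − 0.75) = 0.3000/0.5500 = 0.5455
Terminal stock prices: S_uuu = 197.7, S_uud = 114.1, S_udd = 65.81, S_ddd = 37.97
Terminal payoffs (K − S): max(-82.73, 0) = 0, max(0.925, 0) = 0.925, max(49.19, 0) = 49.19, max(77.03, 0) = 77.03
Node uu (S = 152.1): V_uu = 1/1.05·[0.5455·0.0000 + 0.4545·0.9250] = 0.4004
Node ud (S = 87.75): V_ud = 1/1.05·[0.5455·0.9250 + 0.4545·49.1875] = 21.7738
Node dd (S = 50.62): V_dd = 1/1.05·[0.5455·49.1875 + 0.4545·77.0312] = 58.8988
Node u (S = 117): V_u = 1/1.05·[0.5455·0.4004 + 0.4545·21.7738] = 9.6339
Node d (S = 67.5): V_d = 1/1.05·[0.5455·21.7738 + 0.4545·58.8988] = 36.8084
Node 0 (S = 90): V_0 = 1/1.05·[0.5455·9.6339 + 0.4545·36.8084] = 20.9390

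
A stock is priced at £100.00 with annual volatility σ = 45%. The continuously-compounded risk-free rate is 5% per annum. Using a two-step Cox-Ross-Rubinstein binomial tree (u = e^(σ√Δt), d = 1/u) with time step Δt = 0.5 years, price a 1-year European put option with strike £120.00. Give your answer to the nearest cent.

CRR parameters: u = e^(σ√Δt) = e^(0.45·√0.5) = 1.3746, d = 1/u = 0.7275
Per-period rate: rΔt = 0.05·0.5 = 0.025, so R = e^0.025 = 1.0253
Risk-neutral probability p = (e^0.025 − 0.7275)/(1.3746 − 0.7275) = 0.2979/0.6472 = 0.4602
Terminal stock prices: S_uu = 189, S_ud = 100, S_dd = 52.92
Terminal payoffs (K − S): max(-68.97, 0) = 0, max(20, 0) = 20, max(67.08, 0) = 67.08
Node u (S = 137.5): V_u = e^(−0.025)·[0.4602·0.0000 + 0.5398·20.0000] = 10.5289
Node d (S = 72.75): V_d = e^(−0.025)·[0.4602·20.0000 + 0.5398·67.0804] = 44.2913
Node 0 (S = 100): V_0 = e^(−0.025)·[0.4602·10.5289 + 0.5398·44.2913] = 28.0429

£28.04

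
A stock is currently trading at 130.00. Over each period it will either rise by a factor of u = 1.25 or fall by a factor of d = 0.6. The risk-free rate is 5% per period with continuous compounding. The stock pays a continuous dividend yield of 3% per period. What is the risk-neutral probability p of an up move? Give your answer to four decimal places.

p = 0.6465

Per-period risk-free factor R = e^0.05 = 1.0513; dividend-adjusted growth = e^(0.05−0.03) = 1.0202.
Risk-neutral probability p = (1.0202 − 0.6)/(1.25 − 0.6) = 0.4202/0.6500 = 0.6465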